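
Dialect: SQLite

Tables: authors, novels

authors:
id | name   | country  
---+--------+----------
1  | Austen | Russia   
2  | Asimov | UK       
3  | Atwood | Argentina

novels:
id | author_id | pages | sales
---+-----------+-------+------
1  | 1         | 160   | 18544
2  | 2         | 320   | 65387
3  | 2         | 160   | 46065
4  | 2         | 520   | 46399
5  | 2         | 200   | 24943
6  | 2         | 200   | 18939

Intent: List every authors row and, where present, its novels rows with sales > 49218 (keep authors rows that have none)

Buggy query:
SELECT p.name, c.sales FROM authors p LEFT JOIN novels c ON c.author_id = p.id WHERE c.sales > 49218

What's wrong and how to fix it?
Bug: A WHERE condition on the right-hand table after LEFT JOIN drops unmatched parents

Fix: Put 'c.sales > 49218' in the JOIN's ON clause instead of WHERE

Corrected query:
SELECT p.name, c.sales FROM authors p LEFT JOIN novels c ON c.author_id = p.id AND c.sales > 49218

Result:
name   | sales
-------+------
Austen | NULL 
Asimov | 65387
Atwood | NULL 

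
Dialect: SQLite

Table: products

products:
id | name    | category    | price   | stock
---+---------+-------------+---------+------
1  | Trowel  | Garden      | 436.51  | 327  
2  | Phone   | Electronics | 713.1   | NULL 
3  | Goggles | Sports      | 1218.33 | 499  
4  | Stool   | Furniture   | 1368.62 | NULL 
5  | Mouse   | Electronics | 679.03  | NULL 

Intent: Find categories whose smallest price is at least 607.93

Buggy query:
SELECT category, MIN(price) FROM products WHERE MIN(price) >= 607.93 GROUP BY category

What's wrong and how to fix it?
Bug: MIN() in WHERE is a misuse of aggregate

Fix: Replace WHERE with HAVING after the GROUP BY

Corrected query:
SELECT category, MIN(price) FROM products GROUP BY category HAVING MIN(price) >= 607.93

Result:
category    | MIN(price)
------------+-----------
Electronics | 679.03    
Furniture   | 1368.62   
Sports      | 1218.33   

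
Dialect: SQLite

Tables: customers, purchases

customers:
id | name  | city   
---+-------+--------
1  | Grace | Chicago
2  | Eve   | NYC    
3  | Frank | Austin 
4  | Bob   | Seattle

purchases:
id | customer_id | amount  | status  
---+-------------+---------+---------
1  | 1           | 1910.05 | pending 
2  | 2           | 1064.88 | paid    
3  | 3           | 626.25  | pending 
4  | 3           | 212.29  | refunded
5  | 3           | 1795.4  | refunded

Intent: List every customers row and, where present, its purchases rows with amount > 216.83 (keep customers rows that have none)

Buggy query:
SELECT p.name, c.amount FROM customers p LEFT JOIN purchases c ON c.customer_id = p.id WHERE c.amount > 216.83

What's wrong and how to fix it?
Bug: Filtering c.amount in WHERE discards the NULL rows produced by LEFT JOIN, turning it into an inner join

Fix: Move the right-table condition into the ON clause so unmatched parents are kept

Corrected query:
SELECT p.name, c.amount FROM customers p LEFT JOIN purchases c ON c.customer_id = p.id AND c.amount > 216.83

Result:
name  | amount 
------+--------
Grace | 1910.05
Eve   | 1064.88
Frank | 626.25 
Frank | 1795.4 
Bob   | NULL   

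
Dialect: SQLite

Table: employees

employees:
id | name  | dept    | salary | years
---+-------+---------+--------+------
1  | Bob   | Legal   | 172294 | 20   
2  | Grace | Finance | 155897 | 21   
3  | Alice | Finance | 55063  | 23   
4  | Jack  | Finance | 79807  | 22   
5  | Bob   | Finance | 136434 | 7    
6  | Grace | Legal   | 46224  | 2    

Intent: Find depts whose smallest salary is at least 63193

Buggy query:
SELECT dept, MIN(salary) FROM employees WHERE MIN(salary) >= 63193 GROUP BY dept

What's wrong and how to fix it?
Bug: Aggregates like MIN are computed per group after WHERE runs

Fix: Use HAVING for the per-group MIN condition

Corrected query:
SELECT dept, MIN(salary) FROM employees GROUP BY dept HAVING MIN(salary) >= 63193

Result:
(no rows)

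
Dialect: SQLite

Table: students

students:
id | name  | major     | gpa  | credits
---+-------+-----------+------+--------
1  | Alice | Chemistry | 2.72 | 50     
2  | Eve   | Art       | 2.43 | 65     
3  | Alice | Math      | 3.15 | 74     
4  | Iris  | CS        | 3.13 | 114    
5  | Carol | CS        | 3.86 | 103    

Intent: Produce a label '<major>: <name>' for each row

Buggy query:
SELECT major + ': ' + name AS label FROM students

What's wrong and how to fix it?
Bug: '+' is numeric addition; on text columns SQLite converts them to 0 instead of concatenating

Fix: Use the || operator for string concatenation

Corrected query:
SELECT major || ': ' || name AS label FROM students

Result:
label           
----------------
Chemistry: Alice
Art: Eve        
Math: Alice     
CS: Iris        
CS: Carol       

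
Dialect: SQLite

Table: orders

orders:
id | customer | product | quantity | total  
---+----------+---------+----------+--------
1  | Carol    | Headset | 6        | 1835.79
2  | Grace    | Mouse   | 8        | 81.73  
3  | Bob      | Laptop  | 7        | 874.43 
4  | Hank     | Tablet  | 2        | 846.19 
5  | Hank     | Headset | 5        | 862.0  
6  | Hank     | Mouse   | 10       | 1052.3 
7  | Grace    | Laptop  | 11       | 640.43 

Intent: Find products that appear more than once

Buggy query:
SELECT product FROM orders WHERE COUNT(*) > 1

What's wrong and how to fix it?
Bug: WHERE can't reference COUNT(*); aggregates are computed after WHERE

Fix: Group first, then use HAVING for the count condition

Corrected query:
SELECT product FROM orders GROUP BY product HAVING COUNT(*) > 1

Result:
product
-------
Headset
Laptop 
Mouse  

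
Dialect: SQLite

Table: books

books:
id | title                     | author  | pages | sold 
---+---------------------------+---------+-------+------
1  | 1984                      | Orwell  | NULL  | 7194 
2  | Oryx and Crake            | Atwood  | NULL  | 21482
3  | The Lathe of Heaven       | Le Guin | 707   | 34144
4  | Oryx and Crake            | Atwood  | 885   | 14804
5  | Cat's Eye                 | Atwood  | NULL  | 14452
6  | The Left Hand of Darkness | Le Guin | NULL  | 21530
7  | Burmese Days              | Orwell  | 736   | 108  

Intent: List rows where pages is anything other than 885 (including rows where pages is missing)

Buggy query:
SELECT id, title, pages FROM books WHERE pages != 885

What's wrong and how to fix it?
Bug: Inequality against NULL is unknown, not true; rows with NULL are dropped

Fix: Add an explicit OR pages IS NULL to include the missing-value rows

Corrected query:
SELECT id, title, pages FROM books WHERE pages != 885 OR pages IS NULL

Result:
id | title                     | pages
---+---------------------------+------
1  | 1984                      | NULL 
2  | Oryx and Crake            | NULL 
3  | The Lathe of Heaven       | 707  
5  | Cat's Eye                 | NULL 
6  | The Left Hand of Darkness | NULL 
7  | Burmese Days              | 736  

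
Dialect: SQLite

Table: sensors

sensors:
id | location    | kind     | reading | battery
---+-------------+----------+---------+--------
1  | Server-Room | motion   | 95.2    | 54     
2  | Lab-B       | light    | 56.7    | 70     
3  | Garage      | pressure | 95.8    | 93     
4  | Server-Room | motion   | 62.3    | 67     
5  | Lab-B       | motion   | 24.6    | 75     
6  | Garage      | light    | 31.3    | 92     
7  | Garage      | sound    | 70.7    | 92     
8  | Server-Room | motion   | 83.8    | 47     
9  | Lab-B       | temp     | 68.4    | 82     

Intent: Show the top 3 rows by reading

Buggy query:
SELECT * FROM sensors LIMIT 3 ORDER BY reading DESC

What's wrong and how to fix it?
Bug: ORDER BY cannot follow LIMIT; LIMIT is the final clause

Fix: Sort with ORDER BY, then apply LIMIT

Corrected query:
SELECT * FROM sensors ORDER BY reading DESC LIMIT 3

Result:
id | location    | kind     | reading | battery
---+-------------+----------+---------+--------
3  | Garage      | pressure | 95.8    | 93     
1  | Server-Room | motion   | 95.2    | 54     
8  | Server-Room | motion   | 83.8    | 47     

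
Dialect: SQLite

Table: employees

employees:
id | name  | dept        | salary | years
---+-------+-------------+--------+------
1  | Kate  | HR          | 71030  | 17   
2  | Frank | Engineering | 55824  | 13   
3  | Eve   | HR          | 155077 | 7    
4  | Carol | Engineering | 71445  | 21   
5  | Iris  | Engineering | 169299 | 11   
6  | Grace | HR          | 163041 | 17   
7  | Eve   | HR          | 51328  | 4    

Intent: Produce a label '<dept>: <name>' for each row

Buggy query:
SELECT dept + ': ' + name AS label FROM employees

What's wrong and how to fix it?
Bug: SQLite uses || for string concatenation; + coerces text to numbers (yielding 0)

Fix: Replace + with || to concatenate text

Corrected query:
SELECT dept || ': ' || name AS label FROM employees

Result:
label             
------------------
HR: Kate          
Engineering: Frank
HR: Eve           
Engineering: Carol
Engineering: Iris 
HR: Grace         
HR: Eve           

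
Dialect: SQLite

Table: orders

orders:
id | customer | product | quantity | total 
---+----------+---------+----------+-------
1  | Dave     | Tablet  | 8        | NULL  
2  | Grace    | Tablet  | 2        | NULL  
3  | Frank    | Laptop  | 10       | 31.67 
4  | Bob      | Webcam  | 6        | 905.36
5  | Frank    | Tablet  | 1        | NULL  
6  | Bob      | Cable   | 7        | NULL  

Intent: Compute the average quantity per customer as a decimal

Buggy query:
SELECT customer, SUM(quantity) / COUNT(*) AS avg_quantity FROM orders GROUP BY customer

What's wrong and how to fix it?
Bug: SUM(quantity) and COUNT(*) are both integers; the division truncates the fractional part

Fix: Cast one side to REAL so the division keeps the fractional part

Corrected query:
SELECT customer, SUM(quantity) * 1.0 / COUNT(*) AS avg_quantity FROM orders GROUP BY customer

Result:
customer | avg_quantity
---------+-------------
Bob      | 6.5         
Dave     | 8           
Frank    | 5.5         
Grace    | 2           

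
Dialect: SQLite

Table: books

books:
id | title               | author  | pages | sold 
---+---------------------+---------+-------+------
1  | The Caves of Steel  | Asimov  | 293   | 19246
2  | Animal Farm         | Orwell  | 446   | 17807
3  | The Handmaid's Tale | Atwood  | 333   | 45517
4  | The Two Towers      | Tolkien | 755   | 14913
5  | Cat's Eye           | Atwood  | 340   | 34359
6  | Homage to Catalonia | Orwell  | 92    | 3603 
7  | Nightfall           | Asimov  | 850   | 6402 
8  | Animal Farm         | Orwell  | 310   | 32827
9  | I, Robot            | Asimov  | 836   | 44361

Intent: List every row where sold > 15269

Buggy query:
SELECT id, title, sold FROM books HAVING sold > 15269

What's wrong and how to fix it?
Bug: This is a non-aggregate query (no GROUP BY, no aggregates), so in SQLite the HAVING clause is invalid here; a row-level condition belongs in WHERE

Fix: Replace HAVING with WHERE since the condition applies to individual rows

Corrected query:
SELECT id, title, sold FROM books WHERE sold > 15269

Result:
id | title               | sold 
---+---------------------+------
1  | The Caves of Steel  | 19246
2  | Animal Farm         | 17807
3  | The Handmaid's Tale | 45517
5  | Cat's Eye           | 34359
8  | Animal Farm         | 32827
9  | I, Robot            | 44361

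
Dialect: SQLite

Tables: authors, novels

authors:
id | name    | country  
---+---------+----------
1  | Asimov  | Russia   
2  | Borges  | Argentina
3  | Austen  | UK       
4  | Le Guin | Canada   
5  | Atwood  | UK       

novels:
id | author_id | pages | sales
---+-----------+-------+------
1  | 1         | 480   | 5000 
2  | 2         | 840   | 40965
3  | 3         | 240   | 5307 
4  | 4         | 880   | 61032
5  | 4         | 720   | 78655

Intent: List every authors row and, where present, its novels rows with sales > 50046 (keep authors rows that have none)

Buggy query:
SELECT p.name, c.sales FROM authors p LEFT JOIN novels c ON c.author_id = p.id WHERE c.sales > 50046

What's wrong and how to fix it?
Bug: A WHERE condition on the right-hand table after LEFT JOIN drops unmatched parents

Fix: Move the right-table condition into the ON clause so unmatched parents are kept

Corrected query:
SELECT p.name, c.sales FROM authors p LEFT JOIN novels c ON c.author_id = p.id AND c.sales > 50046

Result:
name    | sales
--------+------
Asimov  | NULL 
Borges  | NULL 
Austen  | NULL 
Le Guin | 61032
Le Guin | 78655
Atwood  | NULL 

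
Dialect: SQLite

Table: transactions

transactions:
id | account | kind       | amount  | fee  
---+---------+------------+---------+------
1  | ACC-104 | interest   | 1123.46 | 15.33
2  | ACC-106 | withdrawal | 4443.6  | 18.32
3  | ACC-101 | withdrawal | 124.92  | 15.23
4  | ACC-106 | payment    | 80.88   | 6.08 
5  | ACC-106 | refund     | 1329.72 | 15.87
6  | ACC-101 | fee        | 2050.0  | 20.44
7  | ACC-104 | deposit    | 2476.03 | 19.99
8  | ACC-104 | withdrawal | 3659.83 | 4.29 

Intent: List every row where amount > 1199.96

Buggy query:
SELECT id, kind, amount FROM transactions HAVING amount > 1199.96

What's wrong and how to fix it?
Bug: HAVING filters the output of aggregation, but this query has no GROUP BY and no aggregate functions, so SQLite rejects it (HAVING clause on a non-aggregate query); the condition here is per row

Fix: Replace HAVING with WHERE since the condition applies to individual rows

Corrected query:
SELECT id, kind, amount FROM transactions WHERE amount > 1199.96

Result:
id | kind       | amount 
---+------------+--------
2  | withdrawal | 4443.6 
5  | refund     | 1329.72
6  | fee        | 2050   
7  | deposit    | 2476.03
8  | withdrawal | 3659.83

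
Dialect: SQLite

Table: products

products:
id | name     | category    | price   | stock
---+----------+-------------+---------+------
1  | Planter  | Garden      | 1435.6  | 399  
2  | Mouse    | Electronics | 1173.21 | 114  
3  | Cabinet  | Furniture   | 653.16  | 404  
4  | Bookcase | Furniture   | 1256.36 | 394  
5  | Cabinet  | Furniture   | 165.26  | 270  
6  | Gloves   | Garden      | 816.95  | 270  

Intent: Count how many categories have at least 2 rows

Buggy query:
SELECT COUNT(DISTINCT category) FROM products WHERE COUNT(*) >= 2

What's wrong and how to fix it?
Bug: WHERE filters individual rows, not groups, so a group-level COUNT is invalid there

Fix: Group first with HAVING COUNT(*) >= 2, then COUNT the resulting groups

Corrected query:
SELECT COUNT(*) FROM (SELECT category FROM products GROUP BY category HAVING COUNT(*) >= 2)

Result:
COUNT(*)
--------
2       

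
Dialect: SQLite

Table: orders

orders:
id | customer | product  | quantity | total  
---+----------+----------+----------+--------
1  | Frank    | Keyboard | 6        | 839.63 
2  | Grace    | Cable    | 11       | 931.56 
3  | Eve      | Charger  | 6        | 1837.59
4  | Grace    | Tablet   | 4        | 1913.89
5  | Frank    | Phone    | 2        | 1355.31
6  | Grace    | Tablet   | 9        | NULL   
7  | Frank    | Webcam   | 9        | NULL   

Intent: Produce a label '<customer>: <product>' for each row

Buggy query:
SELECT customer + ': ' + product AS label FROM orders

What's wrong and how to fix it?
Bug: '+' is numeric addition; on text columns SQLite converts them to 0 instead of concatenating

Fix: Replace + with || to concatenate text

Corrected query:
SELECT customer || ': ' || product AS label FROM orders

Result:
label          
---------------
Frank: Keyboard
Grace: Cable   
Eve: Charger   
Grace: Tablet  
Frank: Phone   
Grace: Tablet  
Frank: Webcam  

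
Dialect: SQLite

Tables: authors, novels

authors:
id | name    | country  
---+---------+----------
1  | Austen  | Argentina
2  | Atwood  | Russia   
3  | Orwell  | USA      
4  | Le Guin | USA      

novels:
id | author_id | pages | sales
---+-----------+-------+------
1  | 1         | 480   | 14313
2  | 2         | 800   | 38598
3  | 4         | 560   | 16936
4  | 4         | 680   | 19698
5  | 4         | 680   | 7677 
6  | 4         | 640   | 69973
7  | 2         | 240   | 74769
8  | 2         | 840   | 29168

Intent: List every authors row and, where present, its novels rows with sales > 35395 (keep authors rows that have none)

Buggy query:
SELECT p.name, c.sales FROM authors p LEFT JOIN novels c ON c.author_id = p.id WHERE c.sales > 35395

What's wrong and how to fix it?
Bug: A WHERE condition on the right-hand table after LEFT JOIN drops unmatched parents

Fix: Put 'c.sales > 35395' in the JOIN's ON clause instead of WHERE

Corrected query:
SELECT p.name, c.sales FROM authors p LEFT JOIN novels c ON c.author_id = p.id AND c.sales > 35395

Result:
name    | sales
--------+------
Austen  | NULL 
Atwood  | 38598
Atwood  | 74769
Orwell  | NULL 
Le Guin | 69973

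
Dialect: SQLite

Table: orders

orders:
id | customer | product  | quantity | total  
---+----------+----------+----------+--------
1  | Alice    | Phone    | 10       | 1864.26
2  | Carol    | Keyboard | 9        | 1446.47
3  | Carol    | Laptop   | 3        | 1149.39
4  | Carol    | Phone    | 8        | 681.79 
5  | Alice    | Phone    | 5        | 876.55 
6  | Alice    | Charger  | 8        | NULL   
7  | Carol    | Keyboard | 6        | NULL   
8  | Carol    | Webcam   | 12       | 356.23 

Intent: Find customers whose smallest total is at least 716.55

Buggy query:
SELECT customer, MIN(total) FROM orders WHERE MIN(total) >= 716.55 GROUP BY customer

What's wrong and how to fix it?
Bug: MIN() in WHERE is a misuse of aggregate

Fix: Use HAVING for the per-group MIN condition

Corrected query:
SELECT customer, MIN(total) FROM orders GROUP BY customer HAVING MIN(total) >= 716.55

Result:
customer | MIN(total)
---------+-----------
Alice    | 876.55    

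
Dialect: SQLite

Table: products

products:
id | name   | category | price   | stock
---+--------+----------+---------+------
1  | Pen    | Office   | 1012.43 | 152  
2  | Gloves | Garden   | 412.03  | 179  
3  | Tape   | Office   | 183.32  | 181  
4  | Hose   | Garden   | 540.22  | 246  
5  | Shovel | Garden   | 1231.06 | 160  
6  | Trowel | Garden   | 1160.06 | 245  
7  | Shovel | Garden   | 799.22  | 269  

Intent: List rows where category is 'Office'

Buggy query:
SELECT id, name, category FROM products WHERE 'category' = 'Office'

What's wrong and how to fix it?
Bug: 'category' in single quotes is a string literal, not the column; the comparison is literal-vs-literal and never true

Fix: Remove the quotes around the column name (or use double quotes for an identifier)

Corrected query:
SELECT id, name, category FROM products WHERE category = 'Office'

Result:
id | name | category
---+------+---------
1  | Pen  | Office  
3  | Tape | Office  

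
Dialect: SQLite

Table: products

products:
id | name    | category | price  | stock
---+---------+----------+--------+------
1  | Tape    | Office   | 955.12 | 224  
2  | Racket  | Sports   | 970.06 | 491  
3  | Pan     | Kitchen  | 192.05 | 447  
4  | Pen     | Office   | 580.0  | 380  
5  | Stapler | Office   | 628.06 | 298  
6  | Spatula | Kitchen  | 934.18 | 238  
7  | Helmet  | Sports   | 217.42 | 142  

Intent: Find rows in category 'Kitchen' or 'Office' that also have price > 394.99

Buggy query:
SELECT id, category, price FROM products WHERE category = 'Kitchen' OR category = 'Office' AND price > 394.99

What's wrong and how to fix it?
Bug: Without parentheses, AND is evaluated before OR, so the price filter only applies to the 'Office' branch

Fix: Group the OR with parentheses (or use IN), then AND the threshold

Corrected query:
SELECT id, category, price FROM products WHERE (category = 'Kitchen' OR category = 'Office') AND price > 394.99

Result:
id | category | price 
---+----------+-------
1  | Office   | 955.12
4  | Office   | 580   
5  | Office   | 628.06
6  | Kitchen  | 934.18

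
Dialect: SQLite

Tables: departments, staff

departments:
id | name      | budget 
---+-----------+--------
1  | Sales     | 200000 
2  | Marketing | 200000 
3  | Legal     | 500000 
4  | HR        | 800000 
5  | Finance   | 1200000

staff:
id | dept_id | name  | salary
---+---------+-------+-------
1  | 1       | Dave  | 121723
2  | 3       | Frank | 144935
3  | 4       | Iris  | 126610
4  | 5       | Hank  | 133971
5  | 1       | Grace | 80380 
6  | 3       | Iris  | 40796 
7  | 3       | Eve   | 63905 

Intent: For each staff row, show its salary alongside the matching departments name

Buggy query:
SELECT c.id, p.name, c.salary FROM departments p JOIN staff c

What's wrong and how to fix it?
Bug: Missing join condition: each staff row is matched to all departments rows instead of just its own

Fix: Add ON c.dept_id = p.id to the JOIN

Corrected query:
SELECT c.id, p.name, c.salary FROM departments p JOIN staff c ON c.dept_id = p.id

Result:
id | name    | salary
---+---------+-------
1  | Sales   | 121723
2  | Legal   | 144935
3  | HR      | 126610
4  | Finance | 133971
5  | Sales   | 80380 
6  | Legal   | 40796 
7  | Legal   | 63905 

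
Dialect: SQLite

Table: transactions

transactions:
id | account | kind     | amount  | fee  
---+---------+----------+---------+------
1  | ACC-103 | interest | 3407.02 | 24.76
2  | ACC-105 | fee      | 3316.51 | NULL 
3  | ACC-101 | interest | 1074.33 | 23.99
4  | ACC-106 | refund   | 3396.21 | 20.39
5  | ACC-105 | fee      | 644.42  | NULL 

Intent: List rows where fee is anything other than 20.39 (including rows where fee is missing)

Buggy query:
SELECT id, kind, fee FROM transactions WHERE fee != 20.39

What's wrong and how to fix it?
Bug: 'fee != 20.39' is unknown when fee is NULL, so NULL rows are silently excluded

Fix: Add an explicit OR fee IS NULL to include the missing-value rows

Corrected query:
SELECT id, kind, fee FROM transactions WHERE fee != 20.39 OR fee IS NULL

Result:
id | kind     | fee  
---+----------+------
1  | interest | 24.76
2  | fee      | NULL 
3  | interest | 23.99
5  | fee      | NULL 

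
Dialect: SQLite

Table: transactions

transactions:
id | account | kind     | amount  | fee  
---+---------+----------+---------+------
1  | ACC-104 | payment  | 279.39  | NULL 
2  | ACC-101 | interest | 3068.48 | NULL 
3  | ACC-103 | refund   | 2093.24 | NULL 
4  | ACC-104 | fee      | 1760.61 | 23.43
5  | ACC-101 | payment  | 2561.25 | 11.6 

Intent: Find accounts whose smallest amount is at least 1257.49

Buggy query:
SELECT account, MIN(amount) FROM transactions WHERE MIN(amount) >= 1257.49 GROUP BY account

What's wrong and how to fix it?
Bug: MIN() in WHERE is a misuse of aggregate

Fix: Replace WHERE with HAVING after the GROUP BY

Corrected query:
SELECT account, MIN(amount) FROM transactions GROUP BY account HAVING MIN(amount) >= 1257.49

Result:
account | MIN(amount)
--------+------------
ACC-101 | 2561.25    
ACC-103 | 2093.24    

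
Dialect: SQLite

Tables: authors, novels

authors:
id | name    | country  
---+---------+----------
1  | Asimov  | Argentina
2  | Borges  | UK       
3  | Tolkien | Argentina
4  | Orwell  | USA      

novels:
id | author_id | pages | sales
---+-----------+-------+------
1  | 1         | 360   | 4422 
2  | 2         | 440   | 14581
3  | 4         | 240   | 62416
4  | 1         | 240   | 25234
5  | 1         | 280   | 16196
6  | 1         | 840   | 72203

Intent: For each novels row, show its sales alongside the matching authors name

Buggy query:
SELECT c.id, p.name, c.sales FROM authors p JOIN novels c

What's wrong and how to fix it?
Bug: JOIN with no ON clause produces a cartesian product; every novels row pairs with every authors row

Fix: Specify the join condition linking the foreign key to the parent id

Corrected query:
SELECT c.id, p.name, c.sales FROM authors p JOIN novels c ON c.author_id = p.id

Result:
id | name   | sales
---+--------+------
1  | Asimov | 4422 
2  | Borges | 14581
3  | Orwell | 62416
4  | Asimov | 25234
5  | Asimov | 16196
6  | Asimov | 72203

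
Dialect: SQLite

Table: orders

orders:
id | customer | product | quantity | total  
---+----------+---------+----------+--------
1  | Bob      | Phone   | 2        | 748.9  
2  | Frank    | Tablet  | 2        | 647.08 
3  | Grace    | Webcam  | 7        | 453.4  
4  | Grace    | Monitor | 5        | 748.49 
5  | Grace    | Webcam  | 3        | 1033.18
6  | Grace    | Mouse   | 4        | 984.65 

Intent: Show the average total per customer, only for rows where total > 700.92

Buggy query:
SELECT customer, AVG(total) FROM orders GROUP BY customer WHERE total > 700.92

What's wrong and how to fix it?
Bug: Row-level WHERE must come before GROUP BY in the clause order

Fix: Place WHERE between FROM and GROUP BY

Corrected query:
SELECT customer, AVG(total) FROM orders WHERE total > 700.92 GROUP BY customer

Result:
customer | AVG(total)
---------+-----------
Bob      | 748.9     
Grace    | 922.106667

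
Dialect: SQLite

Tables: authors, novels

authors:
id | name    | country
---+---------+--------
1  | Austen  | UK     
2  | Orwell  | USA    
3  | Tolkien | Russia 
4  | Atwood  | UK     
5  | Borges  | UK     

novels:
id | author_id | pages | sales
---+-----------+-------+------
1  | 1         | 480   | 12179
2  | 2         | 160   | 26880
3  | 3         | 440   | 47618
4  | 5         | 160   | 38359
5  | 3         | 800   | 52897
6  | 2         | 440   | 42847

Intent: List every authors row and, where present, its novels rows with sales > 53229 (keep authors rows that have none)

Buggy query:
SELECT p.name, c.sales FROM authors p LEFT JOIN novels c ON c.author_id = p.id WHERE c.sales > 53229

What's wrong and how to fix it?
Bug: Filtering c.sales in WHERE discards the NULL rows produced by LEFT JOIN, turning it into an inner join

Fix: Move the right-table condition into the ON clause so unmatched parents are kept

Corrected query:
SELECT p.name, c.sales FROM authors p LEFT JOIN novels c ON c.author_id = p.id AND c.sales > 53229

Result:
name    | sales
--------+------
Austen  | NULL 
Orwell  | NULL 
Tolkien | NULL 
Atwood  | NULL 
Borges  | NULL 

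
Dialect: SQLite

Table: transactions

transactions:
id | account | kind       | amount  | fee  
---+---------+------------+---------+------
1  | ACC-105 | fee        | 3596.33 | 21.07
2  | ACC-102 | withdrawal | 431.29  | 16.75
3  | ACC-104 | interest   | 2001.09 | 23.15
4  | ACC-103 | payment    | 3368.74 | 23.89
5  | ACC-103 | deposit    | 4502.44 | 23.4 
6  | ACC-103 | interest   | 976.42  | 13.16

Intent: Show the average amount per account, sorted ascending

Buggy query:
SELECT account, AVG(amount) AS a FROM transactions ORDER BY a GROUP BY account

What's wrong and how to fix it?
Bug: GROUP BY must precede ORDER BY

Fix: Move ORDER BY to the end, after GROUP BY

Corrected query:
SELECT account, AVG(amount) AS a FROM transactions GROUP BY account ORDER BY a

Result:
account | a      
--------+--------
ACC-102 | 431.29 
ACC-104 | 2001.09
ACC-103 | 2949.2 
ACC-105 | 3596.33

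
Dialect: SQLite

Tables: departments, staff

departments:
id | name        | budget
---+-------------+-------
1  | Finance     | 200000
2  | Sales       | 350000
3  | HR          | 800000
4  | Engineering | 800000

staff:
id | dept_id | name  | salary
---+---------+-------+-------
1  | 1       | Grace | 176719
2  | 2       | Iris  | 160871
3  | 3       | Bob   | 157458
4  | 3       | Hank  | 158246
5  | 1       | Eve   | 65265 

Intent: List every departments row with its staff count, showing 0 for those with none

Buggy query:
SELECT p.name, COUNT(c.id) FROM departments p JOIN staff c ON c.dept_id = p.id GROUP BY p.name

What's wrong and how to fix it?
Bug: INNER JOIN drops departments rows that have no matching staff rows

Fix: Use LEFT JOIN so parents without children still appear (COUNT(c.id) gives 0)

Corrected query:
SELECT p.name, COUNT(c.id) FROM departments p LEFT JOIN staff c ON c.dept_id = p.id GROUP BY p.name

Result:
name        | COUNT(c.id)
------------+------------
Engineering | 0          
Finance     | 2          
HR          | 2          
Sales       | 1          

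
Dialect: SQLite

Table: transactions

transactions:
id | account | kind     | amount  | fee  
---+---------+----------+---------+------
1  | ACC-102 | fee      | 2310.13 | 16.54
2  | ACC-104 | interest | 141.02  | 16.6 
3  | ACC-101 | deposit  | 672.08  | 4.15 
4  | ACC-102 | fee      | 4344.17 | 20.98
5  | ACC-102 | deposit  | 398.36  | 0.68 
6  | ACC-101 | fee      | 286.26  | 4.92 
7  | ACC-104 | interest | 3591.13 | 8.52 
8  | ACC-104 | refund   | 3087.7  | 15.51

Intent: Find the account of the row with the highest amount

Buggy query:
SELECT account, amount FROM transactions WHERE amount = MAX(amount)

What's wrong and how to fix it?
Bug: WHERE is evaluated per row; an aggregate over the whole table isn't defined there

Fix: Wrap MAX in a scalar subquery so WHERE compares against a single value

Corrected query:
SELECT account, amount FROM transactions WHERE amount = (SELECT MAX(amount) FROM transactions)

Result:
account | amount 
--------+--------
ACC-102 | 4344.17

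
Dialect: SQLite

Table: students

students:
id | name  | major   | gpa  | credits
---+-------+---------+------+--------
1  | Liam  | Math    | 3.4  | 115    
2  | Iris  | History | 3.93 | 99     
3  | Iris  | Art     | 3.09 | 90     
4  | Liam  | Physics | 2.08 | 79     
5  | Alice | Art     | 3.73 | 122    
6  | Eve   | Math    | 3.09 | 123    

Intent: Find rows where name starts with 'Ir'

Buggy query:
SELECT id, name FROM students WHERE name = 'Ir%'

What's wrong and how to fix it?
Bug: '=' compares the literal string including the % character; pattern matching needs LIKE

Fix: Use LIKE for wildcard pattern matching

Corrected query:
SELECT id, name FROM students WHERE name LIKE 'Ir%'

Result:
id | name
---+-----
2  | Iris
3  | Iris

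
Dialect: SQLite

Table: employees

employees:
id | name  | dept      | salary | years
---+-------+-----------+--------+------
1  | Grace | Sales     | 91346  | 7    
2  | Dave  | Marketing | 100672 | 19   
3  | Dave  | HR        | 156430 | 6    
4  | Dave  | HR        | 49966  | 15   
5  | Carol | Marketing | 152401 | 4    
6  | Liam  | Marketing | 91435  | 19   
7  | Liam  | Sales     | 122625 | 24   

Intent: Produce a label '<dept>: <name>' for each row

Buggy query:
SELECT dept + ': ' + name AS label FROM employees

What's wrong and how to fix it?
Bug: SQLite uses || for string concatenation; + coerces text to numbers (yielding 0)

Fix: Use the || operator for string concatenation

Corrected query:
SELECT dept || ': ' || name AS label FROM employees

Result:
label           
----------------
Sales: Grace    
Marketing: Dave 
HR: Dave        
HR: Dave        
Marketing: Carol
Marketing: Liam 
Sales: Liam     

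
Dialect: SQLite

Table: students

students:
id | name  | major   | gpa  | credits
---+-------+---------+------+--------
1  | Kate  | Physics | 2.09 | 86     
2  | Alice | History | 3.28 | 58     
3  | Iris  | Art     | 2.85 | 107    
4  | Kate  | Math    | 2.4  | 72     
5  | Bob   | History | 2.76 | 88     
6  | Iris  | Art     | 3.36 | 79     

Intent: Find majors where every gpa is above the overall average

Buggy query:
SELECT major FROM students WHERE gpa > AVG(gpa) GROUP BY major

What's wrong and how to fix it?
Bug: WHERE evaluates per row before aggregation, so AVG() is unavailable

Fix: Use a subquery for AVG and a HAVING MIN(...) filter so the condition holds for every row in the group

Corrected query:
SELECT major FROM students GROUP BY major HAVING MIN(gpa) > (SELECT AVG(gpa) FROM students)

Result:
major
-----
Art  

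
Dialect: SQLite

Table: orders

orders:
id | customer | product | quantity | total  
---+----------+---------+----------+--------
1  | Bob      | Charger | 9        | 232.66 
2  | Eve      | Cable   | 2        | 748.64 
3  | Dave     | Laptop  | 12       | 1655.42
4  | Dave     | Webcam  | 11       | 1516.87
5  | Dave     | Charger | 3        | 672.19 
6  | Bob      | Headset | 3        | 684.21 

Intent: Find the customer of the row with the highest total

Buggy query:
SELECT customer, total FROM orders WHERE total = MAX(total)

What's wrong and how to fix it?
Bug: WHERE is evaluated per row; an aggregate over the whole table isn't defined there

Fix: Wrap MAX in a scalar subquery so WHERE compares against a single value

Corrected query:
SELECT customer, total FROM orders WHERE total = (SELECT MAX(total) FROM orders)

Result:
customer | total  
---------+--------
Dave     | 1655.42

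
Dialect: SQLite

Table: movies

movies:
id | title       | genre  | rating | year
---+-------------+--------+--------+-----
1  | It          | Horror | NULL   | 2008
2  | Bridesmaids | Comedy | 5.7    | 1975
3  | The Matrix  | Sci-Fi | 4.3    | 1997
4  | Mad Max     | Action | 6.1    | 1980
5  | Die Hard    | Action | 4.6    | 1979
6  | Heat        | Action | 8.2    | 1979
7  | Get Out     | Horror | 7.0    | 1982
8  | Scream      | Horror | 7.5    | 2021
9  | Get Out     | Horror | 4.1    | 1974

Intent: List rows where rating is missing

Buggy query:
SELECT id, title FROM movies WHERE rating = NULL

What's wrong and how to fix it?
Bug: '= NULL' is always unknown in SQL three-valued logic, so no rows match

Fix: Use IS NULL to test for NULL

Corrected query:
SELECT id, title FROM movies WHERE rating IS NULL

Result:
id | title
---+------
1  | It   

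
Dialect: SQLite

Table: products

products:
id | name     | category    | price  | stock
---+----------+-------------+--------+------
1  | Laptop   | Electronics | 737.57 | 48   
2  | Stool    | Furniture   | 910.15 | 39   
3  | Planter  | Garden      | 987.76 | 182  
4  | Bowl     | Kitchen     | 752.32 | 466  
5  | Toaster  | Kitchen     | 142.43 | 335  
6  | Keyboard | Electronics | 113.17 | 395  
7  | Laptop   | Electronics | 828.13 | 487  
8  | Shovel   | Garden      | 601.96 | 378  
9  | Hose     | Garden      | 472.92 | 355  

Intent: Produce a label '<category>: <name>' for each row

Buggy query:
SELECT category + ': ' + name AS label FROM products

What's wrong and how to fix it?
Bug: '+' is numeric addition; on text columns SQLite converts them to 0 instead of concatenating

Fix: Use the || operator for string concatenation

Corrected query:
SELECT category || ': ' || name AS label FROM products

Result:
label                
---------------------
Electronics: Laptop  
Furniture: Stool     
Garden: Planter      
Kitchen: Bowl        
Kitchen: Toaster     
Electronics: Keyboard
Electronics: Laptop  
Garden: Shovel       
Garden: Hose         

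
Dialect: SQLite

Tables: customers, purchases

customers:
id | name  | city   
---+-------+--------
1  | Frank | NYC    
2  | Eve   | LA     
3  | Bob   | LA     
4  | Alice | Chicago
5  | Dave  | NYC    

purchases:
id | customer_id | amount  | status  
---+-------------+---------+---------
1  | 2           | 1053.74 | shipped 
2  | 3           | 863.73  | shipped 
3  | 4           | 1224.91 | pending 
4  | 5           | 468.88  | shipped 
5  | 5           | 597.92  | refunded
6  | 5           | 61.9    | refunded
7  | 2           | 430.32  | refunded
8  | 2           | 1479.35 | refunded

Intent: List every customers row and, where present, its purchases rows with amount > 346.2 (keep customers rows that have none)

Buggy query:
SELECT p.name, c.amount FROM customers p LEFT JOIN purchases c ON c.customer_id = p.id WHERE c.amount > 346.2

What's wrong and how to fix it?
Bug: A WHERE condition on the right-hand table after LEFT JOIN drops unmatched parents

Fix: Put 'c.amount > 346.2' in the JOIN's ON clause instead of WHERE

Corrected query:
SELECT p.name, c.amount FROM customers p LEFT JOIN purchases c ON c.customer_id = p.id AND c.amount > 346.2

Result:
name  | amount 
------+--------
Frank | NULL   
Eve   | 430.32 
Eve   | 1053.74
Eve   | 1479.35
Bob   | 863.73 
Alice | 1224.91
Dave  | 468.88 
Dave  | 597.92 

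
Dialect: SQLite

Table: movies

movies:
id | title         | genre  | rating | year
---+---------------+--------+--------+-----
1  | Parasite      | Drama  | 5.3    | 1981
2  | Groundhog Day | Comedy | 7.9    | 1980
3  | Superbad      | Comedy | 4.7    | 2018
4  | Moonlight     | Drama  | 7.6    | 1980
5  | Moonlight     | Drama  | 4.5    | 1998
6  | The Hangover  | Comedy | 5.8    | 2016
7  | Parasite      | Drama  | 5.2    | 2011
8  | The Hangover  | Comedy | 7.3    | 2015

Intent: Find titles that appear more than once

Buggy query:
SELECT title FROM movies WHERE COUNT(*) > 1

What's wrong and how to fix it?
Bug: COUNT(*) is an aggregate and cannot be used in WHERE

Fix: Group first, then use HAVING for the count condition

Corrected query:
SELECT title FROM movies GROUP BY title HAVING COUNT(*) > 1

Result:
title       
------------
Moonlight   
Parasite    
The Hangover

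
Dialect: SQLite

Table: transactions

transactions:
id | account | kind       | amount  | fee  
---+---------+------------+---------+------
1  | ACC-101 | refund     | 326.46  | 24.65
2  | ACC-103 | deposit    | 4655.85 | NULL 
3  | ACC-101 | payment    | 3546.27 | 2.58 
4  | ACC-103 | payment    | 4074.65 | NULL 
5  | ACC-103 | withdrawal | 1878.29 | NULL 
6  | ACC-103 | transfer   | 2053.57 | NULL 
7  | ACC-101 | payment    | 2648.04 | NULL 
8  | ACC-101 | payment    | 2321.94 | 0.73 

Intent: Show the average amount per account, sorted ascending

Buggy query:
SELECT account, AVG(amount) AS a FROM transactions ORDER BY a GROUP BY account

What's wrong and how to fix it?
Bug: ORDER BY appears before GROUP BY; SQL clause order requires GROUP BY first

Fix: Reorder: SELECT … FROM … GROUP BY … ORDER BY …

Corrected query:
SELECT account, AVG(amount) AS a FROM transactions GROUP BY account ORDER BY a

Result:
account | a        
--------+----------
ACC-101 | 2210.6775
ACC-103 | 3165.59  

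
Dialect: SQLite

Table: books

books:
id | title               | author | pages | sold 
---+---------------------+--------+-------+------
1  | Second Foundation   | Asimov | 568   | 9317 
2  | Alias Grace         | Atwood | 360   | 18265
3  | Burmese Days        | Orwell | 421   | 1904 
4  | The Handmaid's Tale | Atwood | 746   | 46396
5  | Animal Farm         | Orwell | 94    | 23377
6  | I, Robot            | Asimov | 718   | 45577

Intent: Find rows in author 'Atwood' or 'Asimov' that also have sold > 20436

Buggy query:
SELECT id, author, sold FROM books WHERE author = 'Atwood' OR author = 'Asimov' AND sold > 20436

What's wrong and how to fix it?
Bug: Without parentheses, AND is evaluated before OR, so the sold filter only applies to the 'Asimov' branch

Fix: Add parentheses around the OR so the AND applies to both alternatives

Corrected query:
SELECT id, author, sold FROM books WHERE (author = 'Atwood' OR author = 'Asimov') AND sold > 20436

Result:
id | author | sold 
---+--------+------
4  | Atwood | 46396
6  | Asimov | 45577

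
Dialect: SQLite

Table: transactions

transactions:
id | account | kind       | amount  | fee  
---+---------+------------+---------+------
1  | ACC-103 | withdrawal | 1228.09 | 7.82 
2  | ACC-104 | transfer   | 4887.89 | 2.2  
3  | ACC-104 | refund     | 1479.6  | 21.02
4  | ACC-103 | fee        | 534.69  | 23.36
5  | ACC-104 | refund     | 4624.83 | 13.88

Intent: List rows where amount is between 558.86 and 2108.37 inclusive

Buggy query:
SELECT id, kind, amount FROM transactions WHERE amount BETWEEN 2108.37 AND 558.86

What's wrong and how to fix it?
Bug: BETWEEN expects the lower bound first; with 2108.37 AND 558.86 the range is empty

Fix: Swap the bounds so the smaller value comes first

Corrected query:
SELECT id, kind, amount FROM transactions WHERE amount BETWEEN 558.86 AND 2108.37

Result:
id | kind       | amount 
---+------------+--------
1  | withdrawal | 1228.09
3  | refund     | 1479.6 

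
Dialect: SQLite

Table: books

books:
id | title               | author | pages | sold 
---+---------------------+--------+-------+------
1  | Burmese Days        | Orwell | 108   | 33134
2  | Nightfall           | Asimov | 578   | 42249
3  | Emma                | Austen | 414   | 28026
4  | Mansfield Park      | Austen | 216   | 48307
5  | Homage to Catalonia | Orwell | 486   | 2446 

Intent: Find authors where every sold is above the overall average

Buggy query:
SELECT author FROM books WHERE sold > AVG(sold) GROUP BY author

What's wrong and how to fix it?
Bug: AVG() is an aggregate; it can't sit directly in WHERE

Fix: Use a subquery for AVG and a HAVING MIN(...) filter so the condition holds for every row in the group

Corrected query:
SELECT author FROM books GROUP BY author HAVING MIN(sold) > (SELECT AVG(sold) FROM books)

Result:
author
------
Asimov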